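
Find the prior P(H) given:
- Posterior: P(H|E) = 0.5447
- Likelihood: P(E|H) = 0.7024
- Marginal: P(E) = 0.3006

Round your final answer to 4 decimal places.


From Bayes' theorem: P(H|E) = P(E|H) × P(H) / P(E)

Rearranging for P(H):
P(H) = P(H|E) × P(E) / P(E|H)
     = 0.5447 × 0.3006 / 0.7024
     = 0.16373682 / 0.7024
     = 0.2331


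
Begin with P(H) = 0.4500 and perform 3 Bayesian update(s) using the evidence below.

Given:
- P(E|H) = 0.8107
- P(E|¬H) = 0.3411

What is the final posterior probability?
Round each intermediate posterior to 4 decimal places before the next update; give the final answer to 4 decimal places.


Sequential Bayesian updating:

Initial prior: P(H) = 0.4500

Update 1:
  P(E) = 0.8107 × 0.4500 + 0.3411 × 0.5500 = 0.36481500 + 0.18760500 = 0.55242000
  P(H|E) = 0.36481500 / 0.55242000 = 0.6604

Update 2:
  P(E) = 0.8107 × 0.6604 + 0.3411 × 0.3396 = 0.53538628 + 0.11583756 = 0.65122384
  P(H|E) = 0.53538628 / 0.65122384 = 0.8221

Update 3:
  P(E) = 0.8107 × 0.8221 + 0.3411 × 0.1779 = 0.66647647 + 0.06068169 = 0.72715816
  P(H|E) = 0.66647647 / 0.72715816 = 0.9165

Final posterior: 0.9165


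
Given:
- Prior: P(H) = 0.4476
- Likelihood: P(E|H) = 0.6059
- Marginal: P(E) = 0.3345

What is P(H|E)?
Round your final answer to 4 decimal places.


Using Bayes' theorem:

P(H|E) = P(E|H) × P(H) / P(E)
       = 0.6059 × 0.4476 / 0.3345
       = 0.27120084 / 0.3345
       = 0.8108

The evidence strengthens our belief in H.
Prior: 0.4476 → Posterior: 0.8108


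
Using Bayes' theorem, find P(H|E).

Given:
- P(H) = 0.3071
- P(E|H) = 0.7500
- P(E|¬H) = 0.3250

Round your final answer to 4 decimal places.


Bayes' theorem: P(H|E) = P(E|H) × P(H) / P(E)

Step 1: Calculate P(E) using law of total probability
P(E) = P(E|H)P(H) + P(E|¬H)P(¬H)
     = 0.7500 × 0.3071 + 0.3250 × 0.6929
     = 0.23032500 + 0.22519250
     = 0.45551750

Step 2: Apply Bayes' theorem
P(H|E) = P(E|H) × P(H) / P(E)
       = 0.23032500 / 0.45551750
       = 0.5056


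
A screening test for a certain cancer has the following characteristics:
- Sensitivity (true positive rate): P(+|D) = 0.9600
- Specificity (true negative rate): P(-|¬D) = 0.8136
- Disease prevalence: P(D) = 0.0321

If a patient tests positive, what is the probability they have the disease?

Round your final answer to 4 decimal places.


Let D = has disease, + = positive test

Given:
- P(D) = 0.0321 (prevalence)
- P(+|D) = 0.9600 (sensitivity)
- P(-|¬D) = 0.8136 (specificity)
- P(+|¬D) = 0.1864 (false positive rate = 1 - specificity)

Step 1: Find P(+)
P(+) = P(+|D)P(D) + P(+|¬D)P(¬D)
     = 0.9600 × 0.0321 + 0.1864 × 0.9679
     = 0.03081600 + 0.18041656
     = 0.21123256

Step 2: Apply Bayes' theorem for P(D|+)
P(D|+) = P(+|D)P(D) / P(+)
       = 0.03081600 / 0.21123256
       = 0.1459


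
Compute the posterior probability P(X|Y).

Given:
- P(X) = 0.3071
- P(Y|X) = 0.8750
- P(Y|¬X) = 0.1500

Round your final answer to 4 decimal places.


Bayes' theorem: P(X|Y) = P(Y|X) × P(X) / P(Y)

Step 1: Calculate P(Y) using law of total probability
P(Y) = P(Y|X)P(X) + P(Y|¬X)P(¬X)
     = 0.8750 × 0.3071 + 0.1500 × 0.6929
     = 0.26871250 + 0.10393500
     = 0.37264750

Step 2: Apply Bayes' theorem
P(X|Y) = P(Y|X) × P(X) / P(Y)
       = 0.26871250 / 0.37264750
       = 0.7211


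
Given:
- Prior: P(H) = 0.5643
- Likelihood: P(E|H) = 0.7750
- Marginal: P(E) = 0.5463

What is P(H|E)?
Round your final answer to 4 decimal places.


Using Bayes' theorem:

P(H|E) = P(E|H) × P(H) / P(E)
       = 0.7750 × 0.5643 / 0.5463
       = 0.43733250 / 0.5463
       = 0.8005

The evidence strengthens our belief in H.
Prior: 0.5643 → Posterior: 0.8005


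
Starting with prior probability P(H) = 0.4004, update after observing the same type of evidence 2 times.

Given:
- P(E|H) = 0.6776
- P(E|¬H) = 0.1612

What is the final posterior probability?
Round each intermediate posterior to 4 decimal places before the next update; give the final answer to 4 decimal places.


Sequential Bayesian updating:

Initial prior: P(H) = 0.4004

Update 1:
  P(E) = 0.6776 × 0.4004 + 0.1612 × 0.5996 = 0.27131104 + 0.09665552 = 0.36796656
  P(H|E) = 0.27131104 / 0.36796656 = 0.7373

Update 2:
  P(E) = 0.6776 × 0.7373 + 0.1612 × 0.2627 = 0.49959448 + 0.04234724 = 0.54194172
  P(H|E) = 0.49959448 / 0.54194172 = 0.9219

Final posterior: 0.9219


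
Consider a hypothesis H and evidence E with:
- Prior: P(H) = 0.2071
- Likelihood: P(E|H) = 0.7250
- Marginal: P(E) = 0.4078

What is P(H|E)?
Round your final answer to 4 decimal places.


Using Bayes' theorem:

P(H|E) = P(E|H) × P(H) / P(E)
       = 0.7250 × 0.2071 / 0.4078
       = 0.15014750 / 0.4078
       = 0.3682

The evidence strengthens our belief in H.
Prior: 0.2071 → Posterior: 0.3682


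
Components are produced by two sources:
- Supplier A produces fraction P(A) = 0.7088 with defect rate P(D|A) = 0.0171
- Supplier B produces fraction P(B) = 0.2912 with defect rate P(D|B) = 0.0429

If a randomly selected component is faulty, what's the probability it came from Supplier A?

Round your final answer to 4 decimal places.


Let A = from Supplier A, D = faulty

Given:
- P(A) = 0.7088, P(B) = 0.2912
- P(D|A) = 0.0171, P(D|B) = 0.0429

Step 1: Find P(D)
P(D) = P(D|A)P(A) + P(D|B)P(B)
     = 0.0171 × 0.7088 + 0.0429 × 0.2912
     = 0.01212048 + 0.01249248
     = 0.02461296

Step 2: Apply Bayes' theorem
P(A|D) = P(D|A)P(A) / P(D)
       = 0.01212048 / 0.02461296
       = 0.4924


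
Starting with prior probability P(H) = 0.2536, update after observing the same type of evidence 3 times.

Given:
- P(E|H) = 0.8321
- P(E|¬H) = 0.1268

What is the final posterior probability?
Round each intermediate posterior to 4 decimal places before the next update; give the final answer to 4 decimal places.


Sequential Bayesian updating:

Initial prior: P(H) = 0.2536

Update 1:
  P(E) = 0.8321 × 0.2536 + 0.1268 × 0.7464 = 0.21102056 + 0.09464352 = 0.30566408
  P(H|E) = 0.21102056 / 0.30566408 = 0.6904

Update 2:
  P(E) = 0.8321 × 0.6904 + 0.1268 × 0.3096 = 0.57448184 + 0.03925728 = 0.61373912
  P(H|E) = 0.57448184 / 0.61373912 = 0.9360

Update 3:
  P(E) = 0.8321 × 0.9360 + 0.1268 × 0.0640 = 0.77884560 + 0.00811520 = 0.78696080
  P(H|E) = 0.77884560 / 0.78696080 = 0.9897

Final posterior: 0.9897


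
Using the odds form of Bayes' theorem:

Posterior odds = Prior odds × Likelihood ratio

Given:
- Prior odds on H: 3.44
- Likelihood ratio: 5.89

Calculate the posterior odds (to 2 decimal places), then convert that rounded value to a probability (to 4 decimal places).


Step 1: Calculate posterior odds
Posterior odds = Prior odds × LR
               = 3.44 × 5.89
               = 20.26

Step 2: Convert to probability
P(H|E) = Posterior odds / (1 + Posterior odds)
       = 20.26 / (1 + 20.26)
       = 20.26 / 21.26
       = 0.9530

The evidence increased P(H) from 0.7748 to 0.9530.


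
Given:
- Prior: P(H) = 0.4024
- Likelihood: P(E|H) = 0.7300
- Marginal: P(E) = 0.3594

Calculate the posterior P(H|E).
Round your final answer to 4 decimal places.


Using Bayes' theorem:

P(H|E) = P(E|H) × P(H) / P(E)
       = 0.7300 × 0.4024 / 0.3594
       = 0.29375200 / 0.3594
       = 0.8173

The evidence strengthens our belief in H.
Prior: 0.4024 → Posterior: 0.8173


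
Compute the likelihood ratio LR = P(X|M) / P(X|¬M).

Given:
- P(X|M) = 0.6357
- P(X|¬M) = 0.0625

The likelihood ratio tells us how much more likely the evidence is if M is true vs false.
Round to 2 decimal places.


Likelihood Ratio (LR) = P(X|M) / P(X|¬M)

LR = 0.6357 / 0.0625
   = 10.17

The evidence is 10.17 times more likely if M is true than if M is false.
Since LR > 1, the evidence supports M over ¬M.


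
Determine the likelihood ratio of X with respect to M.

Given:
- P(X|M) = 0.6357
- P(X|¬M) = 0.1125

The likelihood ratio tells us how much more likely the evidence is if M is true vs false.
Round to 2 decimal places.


Likelihood Ratio (LR) = P(X|M) / P(X|¬M)

LR = 0.6357 / 0.1125
   = 5.65

The evidence is 5.65 times more likely if M is true than if M is false.
LR > 1, so observing X raises the odds in favor of M.


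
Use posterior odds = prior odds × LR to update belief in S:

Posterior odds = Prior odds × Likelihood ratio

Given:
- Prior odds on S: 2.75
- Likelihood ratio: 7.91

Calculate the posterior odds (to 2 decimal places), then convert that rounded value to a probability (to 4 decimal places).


Step 1: Calculate posterior odds
Posterior odds = Prior odds × LR
               = 2.75 × 7.91
               = 21.75

Step 2: Convert to probability
P(S|E) = Posterior odds / (1 + Posterior odds)
       = 21.75 / (1 + 21.75)
       = 21.75 / 22.75
       = 0.9560

The evidence increased P(S) from 0.7333 to 0.9560.


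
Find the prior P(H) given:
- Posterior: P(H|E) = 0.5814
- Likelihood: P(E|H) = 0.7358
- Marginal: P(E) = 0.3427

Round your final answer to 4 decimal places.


From Bayes' theorem: P(H|E) = P(E|H) × P(H) / P(E)

Rearranging for P(H):
P(H) = P(H|E) × P(E) / P(E|H)
     = 0.5814 × 0.3427 / 0.7358
     = 0.19924578 / 0.7358
     = 0.2708


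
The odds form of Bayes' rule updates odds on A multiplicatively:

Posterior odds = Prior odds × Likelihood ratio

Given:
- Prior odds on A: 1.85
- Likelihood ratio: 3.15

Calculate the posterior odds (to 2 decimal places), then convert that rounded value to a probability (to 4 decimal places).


Step 1: Calculate posterior odds
Posterior odds = Prior odds × LR
               = 1.85 × 3.15
               = 5.83

Step 2: Convert to probability
P(A|E) = Posterior odds / (1 + Posterior odds)
       = 5.83 / (1 + 5.83)
       = 5.83 / 6.83
       = 0.8536

The evidence increased P(A) from 0.6491 to 0.8536.


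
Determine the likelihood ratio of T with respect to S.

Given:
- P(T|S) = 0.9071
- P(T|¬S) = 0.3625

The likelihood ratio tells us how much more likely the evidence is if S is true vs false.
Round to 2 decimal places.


Likelihood Ratio (LR) = P(T|S) / P(T|¬S)

LR = 0.9071 / 0.3625
   = 2.50

The evidence is 2.50 times more likely if S is true than if S is false.
LR > 1, so observing T raises the odds in favor of S.


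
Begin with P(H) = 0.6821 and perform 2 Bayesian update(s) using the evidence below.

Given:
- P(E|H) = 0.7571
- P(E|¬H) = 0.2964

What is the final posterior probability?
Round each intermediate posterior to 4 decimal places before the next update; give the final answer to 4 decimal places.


Sequential Bayesian updating:

Initial prior: P(H) = 0.6821

Update 1:
  P(E) = 0.7571 × 0.6821 + 0.2964 × 0.3179 = 0.51641791 + 0.09422556 = 0.61064347
  P(H|E) = 0.51641791 / 0.61064347 = 0.8457

Update 2:
  P(E) = 0.7571 × 0.8457 + 0.2964 × 0.1543 = 0.64027947 + 0.04573452 = 0.68601399
  P(H|E) = 0.64027947 / 0.68601399 = 0.9333

Final posterior: 0.9333


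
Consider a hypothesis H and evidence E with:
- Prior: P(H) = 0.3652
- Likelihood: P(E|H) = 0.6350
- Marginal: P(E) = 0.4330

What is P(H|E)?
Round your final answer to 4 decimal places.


Using Bayes' theorem:

P(H|E) = P(E|H) × P(H) / P(E)
       = 0.6350 × 0.3652 / 0.4330
       = 0.23190200 / 0.4330
       = 0.5356

The evidence strengthens our belief in H.
Prior: 0.3652 → Posterior: 0.5356


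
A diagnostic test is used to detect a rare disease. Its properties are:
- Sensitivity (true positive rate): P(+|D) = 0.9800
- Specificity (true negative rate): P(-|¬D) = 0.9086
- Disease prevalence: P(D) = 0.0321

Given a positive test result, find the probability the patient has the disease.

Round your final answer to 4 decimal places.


Let D = has disease, + = positive test

Given:
- P(D) = 0.0321 (prevalence)
- P(+|D) = 0.9800 (sensitivity)
- P(-|¬D) = 0.9086 (specificity)
- P(+|¬D) = 0.0914 (false positive rate = 1 - specificity)

Step 1: Find P(+)
P(+) = P(+|D)P(D) + P(+|¬D)P(¬D)
     = 0.9800 × 0.0321 + 0.0914 × 0.9679
     = 0.03145800 + 0.08846606
     = 0.11992406

Step 2: Apply Bayes' theorem for P(D|+)
P(D|+) = P(+|D)P(D) / P(+)
       = 0.03145800 / 0.11992406
       = 0.2623


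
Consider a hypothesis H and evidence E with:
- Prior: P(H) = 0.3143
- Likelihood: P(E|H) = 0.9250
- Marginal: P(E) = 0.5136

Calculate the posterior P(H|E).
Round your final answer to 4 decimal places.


Using Bayes' theorem:

P(H|E) = P(E|H) × P(H) / P(E)
       = 0.9250 × 0.3143 / 0.5136
       = 0.29072750 / 0.5136
       = 0.5661

The evidence strengthens our belief in H.
Prior: 0.3143 → Posterior: 0.5661


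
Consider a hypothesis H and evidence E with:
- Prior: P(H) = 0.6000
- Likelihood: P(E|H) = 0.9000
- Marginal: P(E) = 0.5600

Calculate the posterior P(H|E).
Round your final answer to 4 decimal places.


Using Bayes' theorem:

P(H|E) = P(E|H) × P(H) / P(E)
       = 0.9000 × 0.6000 / 0.5600
       = 0.54000000 / 0.5600
       = 0.9643

The evidence strengthens our belief in H.
Prior: 0.6000 → Posterior: 0.9643


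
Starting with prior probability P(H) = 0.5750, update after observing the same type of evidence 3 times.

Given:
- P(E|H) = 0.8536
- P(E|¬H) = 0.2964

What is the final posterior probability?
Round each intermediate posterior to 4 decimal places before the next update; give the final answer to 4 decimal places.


Sequential Bayesian updating:

Initial prior: P(H) = 0.5750

Update 1:
  P(E) = 0.8536 × 0.5750 + 0.2964 × 0.4250 = 0.49082000 + 0.12597000 = 0.61679000
  P(H|E) = 0.49082000 / 0.61679000 = 0.7958

Update 2:
  P(E) = 0.8536 × 0.7958 + 0.2964 × 0.2042 = 0.67929488 + 0.06052488 = 0.73981976
  P(H|E) = 0.67929488 / 0.73981976 = 0.9182

Update 3:
  P(E) = 0.8536 × 0.9182 + 0.2964 × 0.0818 = 0.78377552 + 0.02424552 = 0.80802104
  P(H|E) = 0.78377552 / 0.80802104 = 0.9700

Final posterior: 0.9700


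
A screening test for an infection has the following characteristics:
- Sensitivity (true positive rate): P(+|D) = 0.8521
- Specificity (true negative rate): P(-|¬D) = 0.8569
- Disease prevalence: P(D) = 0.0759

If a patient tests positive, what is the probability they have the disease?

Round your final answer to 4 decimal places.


Let D = has disease, + = positive test

Given:
- P(D) = 0.0759 (prevalence)
- P(+|D) = 0.8521 (sensitivity)
- P(-|¬D) = 0.8569 (specificity)
- P(+|¬D) = 0.1431 (false positive rate = 1 - specificity)

Step 1: Find P(+)
P(+) = P(+|D)P(D) + P(+|¬D)P(¬D)
     = 0.8521 × 0.0759 + 0.1431 × 0.9241
     = 0.06467439 + 0.13223871
     = 0.19691310

Step 2: Apply Bayes' theorem for P(D|+)
P(D|+) = P(+|D)P(D) / P(+)
       = 0.06467439 / 0.19691310
       = 0.3284


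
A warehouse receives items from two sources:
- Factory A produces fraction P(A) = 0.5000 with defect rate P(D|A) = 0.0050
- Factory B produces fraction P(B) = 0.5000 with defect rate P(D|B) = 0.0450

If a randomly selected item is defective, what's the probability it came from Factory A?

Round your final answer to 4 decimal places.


Let A = from Factory A, D = defective

Given:
- P(A) = 0.5000, P(B) = 0.5000
- P(D|A) = 0.0050, P(D|B) = 0.0450

Step 1: Find P(D)
P(D) = P(D|A)P(A) + P(D|B)P(B)
     = 0.0050 × 0.5000 + 0.0450 × 0.5000
     = 0.00250000 + 0.02250000
     = 0.02500000

Step 2: Apply Bayes' theorem
P(A|D) = P(D|A)P(A) / P(D)
       = 0.00250000 / 0.02500000
       = 0.1000


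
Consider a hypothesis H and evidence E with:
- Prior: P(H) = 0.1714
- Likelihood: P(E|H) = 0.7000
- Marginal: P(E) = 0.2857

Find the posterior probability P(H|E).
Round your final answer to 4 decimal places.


Using Bayes' theorem:

P(H|E) = P(E|H) × P(H) / P(E)
       = 0.7000 × 0.1714 / 0.2857
       = 0.11998000 / 0.2857
       = 0.4200

The evidence strengthens our belief in H.
Prior: 0.1714 → Posterior: 0.4200


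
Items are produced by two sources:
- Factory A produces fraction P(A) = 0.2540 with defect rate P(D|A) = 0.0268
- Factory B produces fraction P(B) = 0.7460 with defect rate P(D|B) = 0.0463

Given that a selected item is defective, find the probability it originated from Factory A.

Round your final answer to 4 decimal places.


Let A = from Factory A, D = defective

Given:
- P(A) = 0.2540, P(B) = 0.7460
- P(D|A) = 0.0268, P(D|B) = 0.0463

Step 1: Find P(D)
P(D) = P(D|A)P(A) + P(D|B)P(B)
     = 0.0268 × 0.2540 + 0.0463 × 0.7460
     = 0.00680720 + 0.03453980
     = 0.04134700

Step 2: Apply Bayes' theorem
P(A|D) = P(D|A)P(A) / P(D)
       = 0.00680720 / 0.04134700
       = 0.1646


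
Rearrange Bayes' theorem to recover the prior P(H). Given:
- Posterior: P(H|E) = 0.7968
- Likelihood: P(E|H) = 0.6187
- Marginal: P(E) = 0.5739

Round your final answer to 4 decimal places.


From Bayes' theorem: P(H|E) = P(E|H) × P(H) / P(E)

Rearranging for P(H):
P(H) = P(H|E) × P(E) / P(E|H)
     = 0.7968 × 0.5739 / 0.6187
     = 0.45728352 / 0.6187
     = 0.7391


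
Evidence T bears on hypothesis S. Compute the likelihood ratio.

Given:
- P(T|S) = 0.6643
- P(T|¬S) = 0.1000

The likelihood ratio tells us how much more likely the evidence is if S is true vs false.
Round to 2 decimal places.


Likelihood Ratio (LR) = P(T|S) / P(T|¬S)

LR = 0.6643 / 0.1000
   = 6.64

The evidence is 6.64 times more likely if S is true than if S is false.
Since LR > 1, the evidence supports S over ¬S.


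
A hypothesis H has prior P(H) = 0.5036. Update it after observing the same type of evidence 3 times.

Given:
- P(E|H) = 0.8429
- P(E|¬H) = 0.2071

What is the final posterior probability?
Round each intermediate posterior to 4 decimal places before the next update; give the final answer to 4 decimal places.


Sequential Bayesian updating:

Initial prior: P(H) = 0.5036

Update 1:
  P(E) = 0.8429 × 0.5036 + 0.2071 × 0.4964 = 0.42448444 + 0.10280444 = 0.52728888
  P(H|E) = 0.42448444 / 0.52728888 = 0.8050

Update 2:
  P(E) = 0.8429 × 0.8050 + 0.2071 × 0.1950 = 0.67853450 + 0.04038450 = 0.71891900
  P(H|E) = 0.67853450 / 0.71891900 = 0.9438

Update 3:
  P(E) = 0.8429 × 0.9438 + 0.2071 × 0.0562 = 0.79552902 + 0.01163902 = 0.80716804
  P(H|E) = 0.79552902 / 0.80716804 = 0.9856

Final posterior: 0.9856


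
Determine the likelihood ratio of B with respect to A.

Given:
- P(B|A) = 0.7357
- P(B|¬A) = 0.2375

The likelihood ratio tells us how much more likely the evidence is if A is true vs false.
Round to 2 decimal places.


Likelihood Ratio (LR) = P(B|A) / P(B|¬A)

LR = 0.7357 / 0.2375
   = 3.10

The evidence is 3.10 times more likely if A is true than if A is false.
Since LR > 1, the evidence supports A over ¬A.


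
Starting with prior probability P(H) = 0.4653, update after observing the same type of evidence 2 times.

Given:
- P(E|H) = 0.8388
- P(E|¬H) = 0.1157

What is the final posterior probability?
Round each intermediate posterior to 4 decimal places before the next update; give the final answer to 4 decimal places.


Sequential Bayesian updating:

Initial prior: P(H) = 0.4653

Update 1:
  P(E) = 0.8388 × 0.4653 + 0.1157 × 0.5347 = 0.39029364 + 0.06186479 = 0.45215843
  P(H|E) = 0.39029364 / 0.45215843 = 0.8632

Update 2:
  P(E) = 0.8388 × 0.8632 + 0.1157 × 0.1368 = 0.72405216 + 0.01582776 = 0.73987992
  P(H|E) = 0.72405216 / 0.73987992 = 0.9786

Final posterior: 0.9786


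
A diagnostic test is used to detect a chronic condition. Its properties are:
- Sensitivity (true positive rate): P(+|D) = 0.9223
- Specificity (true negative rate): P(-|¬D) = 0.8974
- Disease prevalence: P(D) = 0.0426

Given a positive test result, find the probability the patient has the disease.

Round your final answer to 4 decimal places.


Let D = has disease, + = positive test

Given:
- P(D) = 0.0426 (prevalence)
- P(+|D) = 0.9223 (sensitivity)
- P(-|¬D) = 0.8974 (specificity)
- P(+|¬D) = 0.1026 (false positive rate = 1 - specificity)

Step 1: Find P(+)
P(+) = P(+|D)P(D) + P(+|¬D)P(¬D)
     = 0.9223 × 0.0426 + 0.1026 × 0.9574
     = 0.03928998 + 0.09822924
     = 0.13751922

Step 2: Apply Bayes' theorem for P(D|+)
P(D|+) = P(+|D)P(D) / P(+)
       = 0.03928998 / 0.13751922
       = 0.2857


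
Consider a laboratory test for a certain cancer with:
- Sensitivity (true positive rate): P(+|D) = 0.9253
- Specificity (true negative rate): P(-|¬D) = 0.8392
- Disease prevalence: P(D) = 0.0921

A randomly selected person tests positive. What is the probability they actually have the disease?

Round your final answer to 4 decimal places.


Let D = has disease, + = positive test

Given:
- P(D) = 0.0921 (prevalence)
- P(+|D) = 0.9253 (sensitivity)
- P(-|¬D) = 0.8392 (specificity)
- P(+|¬D) = 0.1608 (false positive rate = 1 - specificity)

Step 1: Find P(+)
P(+) = P(+|D)P(D) + P(+|¬D)P(¬D)
     = 0.9253 × 0.0921 + 0.1608 × 0.9079
     = 0.08522013 + 0.14599032
     = 0.23121045

Step 2: Apply Bayes' theorem for P(D|+)
P(D|+) = P(+|D)P(D) / P(+)
       = 0.08522013 / 0.23121045
       = 0.3686


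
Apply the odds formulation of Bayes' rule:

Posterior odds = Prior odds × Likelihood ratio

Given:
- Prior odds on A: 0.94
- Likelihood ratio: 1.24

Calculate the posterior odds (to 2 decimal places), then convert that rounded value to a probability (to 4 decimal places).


Step 1: Calculate posterior odds
Posterior odds = Prior odds × LR
               = 0.94 × 1.24
               = 1.17

Step 2: Convert to probability
P(A|E) = Posterior odds / (1 + Posterior odds)
       = 1.17 / (1 + 1.17)
       = 1.17 / 2.17
       = 0.5392

The evidence increased P(A) from 0.4845 to 0.5392.


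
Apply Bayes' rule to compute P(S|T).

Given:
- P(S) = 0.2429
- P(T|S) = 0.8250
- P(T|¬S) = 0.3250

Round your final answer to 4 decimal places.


Bayes' theorem: P(S|T) = P(T|S) × P(S) / P(T)

Step 1: Calculate P(T) using law of total probability
P(T) = P(T|S)P(S) + P(T|¬S)P(¬S)
     = 0.8250 × 0.2429 + 0.3250 × 0.7571
     = 0.20039250 + 0.24605750
     = 0.44645000

Step 2: Apply Bayes' theorem
P(S|T) = P(T|S) × P(S) / P(T)
       = 0.20039250 / 0.44645000
       = 0.4489


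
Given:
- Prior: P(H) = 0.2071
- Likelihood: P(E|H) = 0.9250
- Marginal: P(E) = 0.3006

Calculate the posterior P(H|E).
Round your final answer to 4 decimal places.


Using Bayes' theorem:

P(H|E) = P(E|H) × P(H) / P(E)
       = 0.9250 × 0.2071 / 0.3006
       = 0.19156750 / 0.3006
       = 0.6373

The evidence strengthens our belief in H.
Prior: 0.2071 → Posterior: 0.6373


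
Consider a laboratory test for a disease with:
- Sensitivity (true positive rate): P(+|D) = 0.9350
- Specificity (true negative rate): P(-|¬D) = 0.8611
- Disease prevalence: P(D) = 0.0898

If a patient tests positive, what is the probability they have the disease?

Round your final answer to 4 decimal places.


Let D = has disease, + = positive test

Given:
- P(D) = 0.0898 (prevalence)
- P(+|D) = 0.9350 (sensitivity)
- P(-|¬D) = 0.8611 (specificity)
- P(+|¬D) = 0.1389 (false positive rate = 1 - specificity)

Step 1: Find P(+)
P(+) = P(+|D)P(D) + P(+|¬D)P(¬D)
     = 0.9350 × 0.0898 + 0.1389 × 0.9102
     = 0.08396300 + 0.12642678
     = 0.21038978

Step 2: Apply Bayes' theorem for P(D|+)
P(D|+) = P(+|D)P(D) / P(+)
       = 0.08396300 / 0.21038978
       = 0.3991


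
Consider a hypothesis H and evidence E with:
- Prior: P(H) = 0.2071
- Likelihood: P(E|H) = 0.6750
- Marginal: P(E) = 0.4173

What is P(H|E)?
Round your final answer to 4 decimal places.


Using Bayes' theorem:

P(H|E) = P(E|H) × P(H) / P(E)
       = 0.6750 × 0.2071 / 0.4173
       = 0.13979250 / 0.4173
       = 0.3350

The evidence strengthens our belief in H.
Prior: 0.2071 → Posterior: 0.3350


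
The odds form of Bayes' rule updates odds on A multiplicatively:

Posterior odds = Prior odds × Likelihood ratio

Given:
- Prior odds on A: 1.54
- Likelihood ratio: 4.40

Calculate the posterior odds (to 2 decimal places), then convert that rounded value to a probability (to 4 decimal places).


Step 1: Calculate posterior odds
Posterior odds = Prior odds × LR
               = 1.54 × 4.40
               = 6.78

Step 2: Convert to probability
P(A|E) = Posterior odds / (1 + Posterior odds)
       = 6.78 / (1 + 6.78)
       = 6.78 / 7.78
       = 0.8715

The evidence increased P(A) from 0.6063 to 0.8715.


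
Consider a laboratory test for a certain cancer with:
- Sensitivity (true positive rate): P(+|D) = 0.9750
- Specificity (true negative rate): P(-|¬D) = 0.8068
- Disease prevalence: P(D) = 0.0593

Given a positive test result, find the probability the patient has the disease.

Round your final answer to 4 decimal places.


Let D = has disease, + = positive test

Given:
- P(D) = 0.0593 (prevalence)
- P(+|D) = 0.9750 (sensitivity)
- P(-|¬D) = 0.8068 (specificity)
- P(+|¬D) = 0.1932 (false positive rate = 1 - specificity)

Step 1: Find P(+)
P(+) = P(+|D)P(D) + P(+|¬D)P(¬D)
     = 0.9750 × 0.0593 + 0.1932 × 0.9407
     = 0.05781750 + 0.18174324
     = 0.23956074

Step 2: Apply Bayes' theorem for P(D|+)
P(D|+) = P(+|D)P(D) / P(+)
       = 0.05781750 / 0.23956074
       = 0.2413


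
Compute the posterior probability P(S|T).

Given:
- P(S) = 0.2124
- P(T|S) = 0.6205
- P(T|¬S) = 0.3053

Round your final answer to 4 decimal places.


Bayes' theorem: P(S|T) = P(T|S) × P(S) / P(T)

Step 1: Calculate P(T) using law of total probability
P(T) = P(T|S)P(S) + P(T|¬S)P(¬S)
     = 0.6205 × 0.2124 + 0.3053 × 0.7876
     = 0.13179420 + 0.24045428
     = 0.37224848

Step 2: Apply Bayes' theorem
P(S|T) = P(T|S) × P(S) / P(T)
       = 0.13179420 / 0.37224848
       = 0.3540


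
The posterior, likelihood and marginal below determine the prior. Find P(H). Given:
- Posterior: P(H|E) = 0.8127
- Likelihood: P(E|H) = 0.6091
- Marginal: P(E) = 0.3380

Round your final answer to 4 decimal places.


From Bayes' theorem: P(H|E) = P(E|H) × P(H) / P(E)

Rearranging for P(H):
P(H) = P(H|E) × P(E) / P(E|H)
     = 0.8127 × 0.3380 / 0.6091
     = 0.27469260 / 0.6091
     = 0.4510


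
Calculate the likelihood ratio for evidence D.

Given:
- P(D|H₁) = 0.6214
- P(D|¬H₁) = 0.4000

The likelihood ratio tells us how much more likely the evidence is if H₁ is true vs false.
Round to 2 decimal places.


Likelihood Ratio (LR) = P(D|H₁) / P(D|¬H₁)

LR = 0.6214 / 0.4000
   = 1.55

The evidence is 1.55 times more likely if H₁ is true than if H₁ is false.
Because LR exceeds 1, D is evidence for H₁.


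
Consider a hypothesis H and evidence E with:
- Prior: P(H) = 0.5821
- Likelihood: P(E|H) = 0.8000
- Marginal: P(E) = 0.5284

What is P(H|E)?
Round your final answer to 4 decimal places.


Using Bayes' theorem:

P(H|E) = P(E|H) × P(H) / P(E)
       = 0.8000 × 0.5821 / 0.5284
       = 0.46568000 / 0.5284
       = 0.8813

The evidence strengthens our belief in H.
Prior: 0.5821 → Posterior: 0.8813


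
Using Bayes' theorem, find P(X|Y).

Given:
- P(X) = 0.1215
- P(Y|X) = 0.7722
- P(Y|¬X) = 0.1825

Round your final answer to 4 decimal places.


Bayes' theorem: P(X|Y) = P(Y|X) × P(X) / P(Y)

Step 1: Calculate P(Y) using law of total probability
P(Y) = P(Y|X)P(X) + P(Y|¬X)P(¬X)
     = 0.7722 × 0.1215 + 0.1825 × 0.8785
     = 0.09382230 + 0.16032625
     = 0.25414855

Step 2: Apply Bayes' theorem
P(X|Y) = P(Y|X) × P(X) / P(Y)
       = 0.09382230 / 0.25414855
       = 0.3692


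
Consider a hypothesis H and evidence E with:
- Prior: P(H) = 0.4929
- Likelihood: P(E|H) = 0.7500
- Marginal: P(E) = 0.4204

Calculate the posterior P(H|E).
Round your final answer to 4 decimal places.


Using Bayes' theorem:

P(H|E) = P(E|H) × P(H) / P(E)
       = 0.7500 × 0.4929 / 0.4204
       = 0.36967500 / 0.4204
       = 0.8793

The evidence strengthens our belief in H.
Prior: 0.4929 → Posterior: 0.8793


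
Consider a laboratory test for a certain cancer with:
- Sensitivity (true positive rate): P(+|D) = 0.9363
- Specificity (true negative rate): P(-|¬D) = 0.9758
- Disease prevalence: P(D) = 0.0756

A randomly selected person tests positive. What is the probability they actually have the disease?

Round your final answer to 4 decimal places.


Let D = has disease, + = positive test

Given:
- P(D) = 0.0756 (prevalence)
- P(+|D) = 0.9363 (sensitivity)
- P(-|¬D) = 0.9758 (specificity)
- P(+|¬D) = 0.0242 (false positive rate = 1 - specificity)

Step 1: Find P(+)
P(+) = P(+|D)P(D) + P(+|¬D)P(¬D)
     = 0.9363 × 0.0756 + 0.0242 × 0.9244
     = 0.07078428 + 0.02237048
     = 0.09315476

Step 2: Apply Bayes' theorem for P(D|+)
P(D|+) = P(+|D)P(D) / P(+)
       = 0.07078428 / 0.09315476
       = 0.7599


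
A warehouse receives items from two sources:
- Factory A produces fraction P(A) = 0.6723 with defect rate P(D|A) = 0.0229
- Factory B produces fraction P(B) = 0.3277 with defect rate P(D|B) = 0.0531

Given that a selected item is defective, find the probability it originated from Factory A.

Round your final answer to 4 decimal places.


Let A = from Factory A, D = defective

Given:
- P(A) = 0.6723, P(B) = 0.3277
- P(D|A) = 0.0229, P(D|B) = 0.0531

Step 1: Find P(D)
P(D) = P(D|A)P(A) + P(D|B)P(B)
     = 0.0229 × 0.6723 + 0.0531 × 0.3277
     = 0.01539567 + 0.01740087
     = 0.03279654

Step 2: Apply Bayes' theorem
P(A|D) = P(D|A)P(A) / P(D)
       = 0.01539567 / 0.03279654
       = 0.4694


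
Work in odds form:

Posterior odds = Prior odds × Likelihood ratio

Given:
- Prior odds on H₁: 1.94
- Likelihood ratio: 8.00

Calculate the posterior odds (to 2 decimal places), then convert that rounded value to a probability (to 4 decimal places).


Step 1: Calculate posterior odds
Posterior odds = Prior odds × LR
               = 1.94 × 8.00
               = 15.52

Step 2: Convert to probability
P(H₁|E) = Posterior odds / (1 + Posterior odds)
       = 15.52 / (1 + 15.52)
       = 15.52 / 16.52
       = 0.9395

The evidence increased P(H₁) from 0.6599 to 0.9395.


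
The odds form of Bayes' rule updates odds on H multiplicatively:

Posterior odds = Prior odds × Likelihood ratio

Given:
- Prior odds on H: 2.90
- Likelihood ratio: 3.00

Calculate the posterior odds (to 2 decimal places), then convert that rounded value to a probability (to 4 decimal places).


Step 1: Calculate posterior odds
Posterior odds = Prior odds × LR
               = 2.90 × 3.00
               = 8.70

Step 2: Convert to probability
P(H|E) = Posterior odds / (1 + Posterior odds)
       = 8.70 / (1 + 8.70)
       = 8.70 / 9.70
       = 0.8969

The evidence increased P(H) from 0.7436 to 0.8969.


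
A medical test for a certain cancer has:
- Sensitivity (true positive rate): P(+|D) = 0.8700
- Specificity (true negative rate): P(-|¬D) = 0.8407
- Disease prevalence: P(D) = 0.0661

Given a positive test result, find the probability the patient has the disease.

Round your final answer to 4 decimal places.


Let D = has disease, + = positive test

Given:
- P(D) = 0.0661 (prevalence)
- P(+|D) = 0.8700 (sensitivity)
- P(-|¬D) = 0.8407 (specificity)
- P(+|¬D) = 0.1593 (false positive rate = 1 - specificity)

Step 1: Find P(+)
P(+) = P(+|D)P(D) + P(+|¬D)P(¬D)
     = 0.8700 × 0.0661 + 0.1593 × 0.9339
     = 0.05750700 + 0.14877027
     = 0.20627727

Step 2: Apply Bayes' theorem for P(D|+)
P(D|+) = P(+|D)P(D) / P(+)
       = 0.05750700 / 0.20627727
       = 0.2788


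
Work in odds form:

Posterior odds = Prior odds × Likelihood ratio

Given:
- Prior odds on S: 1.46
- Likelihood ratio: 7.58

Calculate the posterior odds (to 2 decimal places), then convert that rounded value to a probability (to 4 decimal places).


Step 1: Calculate posterior odds
Posterior odds = Prior odds × LR
               = 1.46 × 7.58
               = 11.07

Step 2: Convert to probability
P(S|E) = Posterior odds / (1 + Posterior odds)
       = 11.07 / (1 + 11.07)
       = 11.07 / 12.07
       = 0.9171

The evidence increased P(S) from 0.5935 to 0.9171.


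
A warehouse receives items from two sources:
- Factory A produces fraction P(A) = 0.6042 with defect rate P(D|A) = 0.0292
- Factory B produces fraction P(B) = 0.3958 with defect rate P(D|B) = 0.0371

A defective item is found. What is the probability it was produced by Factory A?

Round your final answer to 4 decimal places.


Let A = from Factory A, D = defective

Given:
- P(A) = 0.6042, P(B) = 0.3958
- P(D|A) = 0.0292, P(D|B) = 0.0371

Step 1: Find P(D)
P(D) = P(D|A)P(A) + P(D|B)P(B)
     = 0.0292 × 0.6042 + 0.0371 × 0.3958
     = 0.01764264 + 0.01468418
     = 0.03232682

Step 2: Apply Bayes' theorem
P(A|D) = P(D|A)P(A) / P(D)
       = 0.01764264 / 0.03232682
       = 0.5458


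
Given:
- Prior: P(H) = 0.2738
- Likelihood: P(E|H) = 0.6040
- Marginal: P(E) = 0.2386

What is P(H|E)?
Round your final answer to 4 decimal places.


Using Bayes' theorem:

P(H|E) = P(E|H) × P(H) / P(E)
       = 0.6040 × 0.2738 / 0.2386
       = 0.16537520 / 0.2386
       = 0.6931

The evidence strengthens our belief in H.
Prior: 0.2738 → Posterior: 0.6931


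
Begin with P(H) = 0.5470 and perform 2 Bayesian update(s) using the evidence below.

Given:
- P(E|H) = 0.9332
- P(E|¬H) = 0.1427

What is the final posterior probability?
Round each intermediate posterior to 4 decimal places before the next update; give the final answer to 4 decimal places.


Sequential Bayesian updating:

Initial prior: P(H) = 0.5470

Update 1:
  P(E) = 0.9332 × 0.5470 + 0.1427 × 0.4530 = 0.51046040 + 0.06464310 = 0.57510350
  P(H|E) = 0.51046040 / 0.57510350 = 0.8876

Update 2:
  P(E) = 0.9332 × 0.8876 + 0.1427 × 0.1124 = 0.82830832 + 0.01603948 = 0.84434780
  P(H|E) = 0.82830832 / 0.84434780 = 0.9810

Final posterior: 0.9810


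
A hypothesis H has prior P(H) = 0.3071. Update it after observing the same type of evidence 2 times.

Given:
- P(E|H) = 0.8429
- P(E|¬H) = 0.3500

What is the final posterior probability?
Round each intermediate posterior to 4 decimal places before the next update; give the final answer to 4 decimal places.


Sequential Bayesian updating:

Initial prior: P(H) = 0.3071

Update 1:
  P(E) = 0.8429 × 0.3071 + 0.3500 × 0.6929 = 0.25885459 + 0.24251500 = 0.50136959
  P(H|E) = 0.25885459 / 0.50136959 = 0.5163

Update 2:
  P(E) = 0.8429 × 0.5163 + 0.3500 × 0.4837 = 0.43518927 + 0.16929500 = 0.60448427
  P(H|E) = 0.43518927 / 0.60448427 = 0.7199

Final posterior: 0.7199


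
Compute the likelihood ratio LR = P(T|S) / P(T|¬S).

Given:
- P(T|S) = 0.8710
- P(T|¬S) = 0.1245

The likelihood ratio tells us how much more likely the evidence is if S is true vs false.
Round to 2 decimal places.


Likelihood Ratio (LR) = P(T|S) / P(T|¬S)

LR = 0.8710 / 0.1245
   = 7.00

The evidence is 7.00 times more likely if S is true than if S is false.
Since LR > 1, the evidence supports S over ¬S.


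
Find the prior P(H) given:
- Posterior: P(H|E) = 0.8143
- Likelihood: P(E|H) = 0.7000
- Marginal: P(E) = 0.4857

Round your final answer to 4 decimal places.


From Bayes' theorem: P(H|E) = P(E|H) × P(H) / P(E)

Rearranging for P(H):
P(H) = P(H|E) × P(E) / P(E|H)
     = 0.8143 × 0.4857 / 0.7000
     = 0.39550551 / 0.7000
     = 0.5650


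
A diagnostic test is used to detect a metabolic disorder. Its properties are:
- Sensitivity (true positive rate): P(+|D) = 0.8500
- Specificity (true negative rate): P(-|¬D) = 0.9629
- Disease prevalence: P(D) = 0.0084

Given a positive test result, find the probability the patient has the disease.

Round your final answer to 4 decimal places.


Let D = has disease, + = positive test

Given:
- P(D) = 0.0084 (prevalence)
- P(+|D) = 0.8500 (sensitivity)
- P(-|¬D) = 0.9629 (specificity)
- P(+|¬D) = 0.0371 (false positive rate = 1 - specificity)

Step 1: Find P(+)
P(+) = P(+|D)P(D) + P(+|¬D)P(¬D)
     = 0.8500 × 0.0084 + 0.0371 × 0.9916
     = 0.00714000 + 0.03678836
     = 0.04392836

Step 2: Apply Bayes' theorem for P(D|+)
P(D|+) = P(+|D)P(D) / P(+)
       = 0.00714000 / 0.04392836
       = 0.1625


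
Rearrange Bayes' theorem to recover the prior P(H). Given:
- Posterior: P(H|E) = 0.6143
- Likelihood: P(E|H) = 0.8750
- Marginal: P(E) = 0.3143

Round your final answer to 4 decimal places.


From Bayes' theorem: P(H|E) = P(E|H) × P(H) / P(E)

Rearranging for P(H):
P(H) = P(H|E) × P(E) / P(E|H)
     = 0.6143 × 0.3143 / 0.8750
     = 0.19307449 / 0.8750
     = 0.2207


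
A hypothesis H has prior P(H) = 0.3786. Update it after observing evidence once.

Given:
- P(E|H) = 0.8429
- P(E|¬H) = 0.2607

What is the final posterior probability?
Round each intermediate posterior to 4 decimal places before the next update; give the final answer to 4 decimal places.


Sequential Bayesian updating:

Initial prior: P(H) = 0.3786

Update 1:
  P(E) = 0.8429 × 0.3786 + 0.2607 × 0.6214 = 0.31912194 + 0.16199898 = 0.48112092
  P(H|E) = 0.31912194 / 0.48112092 = 0.6633

Final posterior: 0.6633


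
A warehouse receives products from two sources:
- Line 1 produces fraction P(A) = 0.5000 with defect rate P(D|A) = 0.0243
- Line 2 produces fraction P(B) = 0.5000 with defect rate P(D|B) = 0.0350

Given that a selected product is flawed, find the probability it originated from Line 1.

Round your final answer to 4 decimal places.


Let A = from Line 1, D = flawed

Given:
- P(A) = 0.5000, P(B) = 0.5000
- P(D|A) = 0.0243, P(D|B) = 0.0350

Step 1: Find P(D)
P(D) = P(D|A)P(A) + P(D|B)P(B)
     = 0.0243 × 0.5000 + 0.0350 × 0.5000
     = 0.01215000 + 0.01750000
     = 0.02965000

Step 2: Apply Bayes' theorem
P(A|D) = P(D|A)P(A) / P(D)
       = 0.01215000 / 0.02965000
       = 0.4098


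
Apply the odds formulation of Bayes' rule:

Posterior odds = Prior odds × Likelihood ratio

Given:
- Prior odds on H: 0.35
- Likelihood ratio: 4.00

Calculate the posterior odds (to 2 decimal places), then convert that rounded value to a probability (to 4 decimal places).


Step 1: Calculate posterior odds
Posterior odds = Prior odds × LR
               = 0.35 × 4.00
               = 1.40

Step 2: Convert to probability
P(H|E) = Posterior odds / (1 + Posterior odds)
       = 1.40 / (1 + 1.40)
       = 1.40 / 2.40
       = 0.5833

The evidence increased P(H) from 0.2593 to 0.5833.


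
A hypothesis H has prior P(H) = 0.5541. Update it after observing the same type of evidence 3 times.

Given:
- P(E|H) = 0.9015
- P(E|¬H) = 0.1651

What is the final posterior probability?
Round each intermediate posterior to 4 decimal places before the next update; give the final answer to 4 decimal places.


Sequential Bayesian updating:

Initial prior: P(H) = 0.5541

Update 1:
  P(E) = 0.9015 × 0.5541 + 0.1651 × 0.4459 = 0.49952115 + 0.07361809 = 0.57313924
  P(H|E) = 0.49952115 / 0.57313924 = 0.8716

Update 2:
  P(E) = 0.9015 × 0.8716 + 0.1651 × 0.1284 = 0.78574740 + 0.02119884 = 0.80694624
  P(H|E) = 0.78574740 / 0.80694624 = 0.9737

Update 3:
  P(E) = 0.9015 × 0.9737 + 0.1651 × 0.0263 = 0.87779055 + 0.00434213 = 0.88213268
  P(H|E) = 0.87779055 / 0.88213268 = 0.9951

Final posterior: 0.9951


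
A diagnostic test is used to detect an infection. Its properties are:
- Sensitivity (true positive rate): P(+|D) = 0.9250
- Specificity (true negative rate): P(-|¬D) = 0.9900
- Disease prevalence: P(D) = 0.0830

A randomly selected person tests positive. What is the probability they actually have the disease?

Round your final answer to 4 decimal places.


Let D = has disease, + = positive test

Given:
- P(D) = 0.0830 (prevalence)
- P(+|D) = 0.9250 (sensitivity)
- P(-|¬D) = 0.9900 (specificity)
- P(+|¬D) = 0.0100 (false positive rate = 1 - specificity)

Step 1: Find P(+)
P(+) = P(+|D)P(D) + P(+|¬D)P(¬D)
     = 0.9250 × 0.0830 + 0.0100 × 0.9170
     = 0.07677500 + 0.00917000
     = 0.08594500

Step 2: Apply Bayes' theorem for P(D|+)
P(D|+) = P(+|D)P(D) / P(+)
       = 0.07677500 / 0.08594500
       = 0.8933


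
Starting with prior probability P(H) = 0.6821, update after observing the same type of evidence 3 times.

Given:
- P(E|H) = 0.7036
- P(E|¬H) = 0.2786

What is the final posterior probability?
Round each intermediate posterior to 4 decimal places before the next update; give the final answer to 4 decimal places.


Sequential Bayesian updating:

Initial prior: P(H) = 0.6821

Update 1:
  P(E) = 0.7036 × 0.6821 + 0.2786 × 0.3179 = 0.47992556 + 0.08856694 = 0.56849250
  P(H|E) = 0.47992556 / 0.56849250 = 0.8442

Update 2:
  P(E) = 0.7036 × 0.8442 + 0.2786 × 0.1558 = 0.59397912 + 0.04340588 = 0.63738500
  P(H|E) = 0.59397912 / 0.63738500 = 0.9319

Update 3:
  P(E) = 0.7036 × 0.9319 + 0.2786 × 0.0681 = 0.65568484 + 0.01897266 = 0.67465750
  P(H|E) = 0.65568484 / 0.67465750 = 0.9719

Final posterior: 0.9719
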